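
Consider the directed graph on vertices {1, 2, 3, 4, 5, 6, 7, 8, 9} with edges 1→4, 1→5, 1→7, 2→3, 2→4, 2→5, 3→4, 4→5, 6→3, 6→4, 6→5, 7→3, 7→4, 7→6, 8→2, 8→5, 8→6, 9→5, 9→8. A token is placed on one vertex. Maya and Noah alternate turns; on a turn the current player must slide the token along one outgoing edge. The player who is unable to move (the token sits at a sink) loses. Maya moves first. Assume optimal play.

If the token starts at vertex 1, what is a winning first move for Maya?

Work bottom-up. With no move the player to move loses. Otherwise the position is W if at least one move leads to an L position for the opponent, and L if every move leads to a W.
Every edge goes from a vertex to one that appears earlier in the order 5, 4, 3, 2, 6, 7, 1, 8, 9, so processing vertices in that order labels each vertex after all of its successors.
5: no outgoing edge → L
4: →5(L), so W
3: →4(W) only, which is W, so L
2: →3(L), so W
6: →3(L), so W
7: →3(L), so W
1: →5(L), so W
8: →5(L), so W
9: →5(L), so W
From 1, the L positions reachable in one move are: 5.

Move to 5.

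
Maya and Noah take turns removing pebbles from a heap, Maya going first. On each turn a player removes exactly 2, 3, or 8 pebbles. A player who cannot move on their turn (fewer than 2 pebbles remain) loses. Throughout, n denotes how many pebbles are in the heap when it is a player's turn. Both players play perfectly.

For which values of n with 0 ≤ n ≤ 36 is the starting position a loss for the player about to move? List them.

Work bottom-up. With no move the player to move loses. Otherwise the position is W if at least one move leads to an L position for the opponent, and L if every move leads to a W.
n=0: no move → L
n=1: no move → L
n=2: reaches L-position 0 → W
n=3: reaches L-position 1 → W
n=4: reaches L-position 1 → W
n=5: only reaches 3(W), 2(W), all W → L
n=6: only reaches 4(W), 3(W), all W → L
n=7: reaches L-position 5 → W
n=8: reaches L-position 6 → W
n=9: reaches L-position 6 → W
n=10: only reaches 8(W), 7(W), 2(W), all W → L
n=11: only reaches 9(W), 8(W), 3(W), all W → L
n=12: reaches L-position 10 → W
n=13: reaches L-position 11 → W
n=14: reaches L-position 11 → W
n=15: only reaches 13(W), 12(W), 7(W), all W → L
n=16: only reaches 14(W), 13(W), 8(W), all W → L
n=17: reaches L-position 15 → W
n=18: reaches L-position 16 → W
n=19: reaches L-position 16 → W
n=20: only reaches 18(W), 17(W), 12(W), all W → L
n=21: only reaches 19(W), 18(W), 13(W), all W → L
n=22: reaches L-position 20 → W
n=23: reaches L-position 21 → W
n=24: reaches L-position 21 → W
n=25: only reaches 23(W), 22(W), 17(W), all W → L
n=26: only reaches 24(W), 23(W), 18(W), all W → L
n=27: reaches L-position 25 → W
n=28: reaches L-position 26 → W
n=29: reaches L-position 26 → W
n=30: only reaches 28(W), 27(W), 22(W), all W → L
n=31: only reaches 29(W), 28(W), 23(W), all W → L
n=32: reaches L-position 30 → W
n=33: reaches L-position 31 → W
n=34: reaches L-position 31 → W
n=35: only reaches 33(W), 32(W), 27(W), all W → L
n=36: only reaches 34(W), 33(W), 28(W), all W → L
The losing starting values of n are exactly the entries labelled L in this table (16 of them).

0, 1, 5, 6, 10, 11, 15, 16, 20, 21, 25, 26, 30, 31, 35, 36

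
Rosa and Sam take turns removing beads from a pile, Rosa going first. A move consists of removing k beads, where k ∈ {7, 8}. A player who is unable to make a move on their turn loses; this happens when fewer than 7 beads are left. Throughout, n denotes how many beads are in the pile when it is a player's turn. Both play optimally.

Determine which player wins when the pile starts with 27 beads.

Classify positions by backward induction: terminal positions (no move available) are L. From any other position, the mover wins iff some move reaches an L.
n=0: no move → L
n=1: no move → L
n=2: no move → L
n=3: no move → L
n=4: no move → L
n=5: no move → L
n=6: no move → L
n=7: reaches L-position 0 → W
n=8: reaches L-position 1 → W
n=9: reaches L-position 2 → W
n=10: reaches L-position 3 → W
n=11: reaches L-position 4 → W
n=12: reaches L-position 5 → W
n=13: reaches L-position 6 → W
n=14: reaches L-position 6 → W
n=15: only reaches 8(W), 7(W), all W → L
n=16: only reaches 9(W), 8(W), all W → L
n=17: only reaches 10(W), 9(W), all W → L
n=18: only reaches 11(W), 10(W), all W → L
n=19: only reaches 12(W), 11(W), all W → L
n=20: only reaches 13(W), 12(W), all W → L
n=21: only reaches 14(W), 13(W), all W → L
n=22: reaches L-position 15 → W
n=23: reaches L-position 16 → W
n=24: reaches L-position 17 → W
n=25: reaches L-position 18 → W
n=26: reaches L-position 19 → W
n=27: reaches L-position 20 → W
The starting position 27 is W: Rosa should remove 7, leaving 20, handing over an L position.

Rosa wins.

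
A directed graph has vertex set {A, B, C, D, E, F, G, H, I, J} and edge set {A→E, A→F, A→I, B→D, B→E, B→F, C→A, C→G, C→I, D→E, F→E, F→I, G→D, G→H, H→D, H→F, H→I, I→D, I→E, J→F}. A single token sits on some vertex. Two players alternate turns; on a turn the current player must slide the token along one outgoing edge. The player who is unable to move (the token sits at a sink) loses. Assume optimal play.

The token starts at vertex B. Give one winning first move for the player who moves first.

Label each position W (a win for the player to move) or L (a loss). A position with no legal move is L; any other position is W exactly when some move reaches an L, and L when every move reaches a W.
Every edge goes from a vertex to one that appears earlier in the order E, D, I, F, B, H, G, A, J, C, so processing vertices in that order labels each vertex after all of its successors.
E: no outgoing edge → L
D: →E(L), so W
I: →E(L), so W
F: →E(L), so W
B: →E(L), so W
H: →F(W), I(W), D(W) — all W, so L
G: →H(L), so W
A: →E(L), so W
J: →F(W) only, which is W, so L
C: →A(W), G(W), I(W) — all W, so L
From B, the L positions reachable in one move are: E.

Move to E.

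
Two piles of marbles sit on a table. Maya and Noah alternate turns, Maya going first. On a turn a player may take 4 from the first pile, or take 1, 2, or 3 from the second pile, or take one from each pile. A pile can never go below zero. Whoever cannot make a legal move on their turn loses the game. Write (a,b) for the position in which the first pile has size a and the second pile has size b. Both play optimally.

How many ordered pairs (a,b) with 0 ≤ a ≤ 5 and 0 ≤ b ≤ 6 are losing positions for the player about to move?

Label each position W (a win for the player to move) or L (a loss). A position with no legal move is L; any other position is W exactly when some move reaches an L, and L when every move reaches a W.
Every move lowers a or b (never raises either), so fill the grid row by row in increasing a, and left to right within a row: each cell's successors are then already labelled.
      b=0  b=1  b=2  b=3  b=4  b=5  b=6
a=0:    L    W    W    W    L    W    W
a=1:    L    W    W    W    L    W    W
a=2:    L    W    W    W    L    W    W
a=3:    L    W    W    W    L    W    W
a=4:    W    W    L    W    W    W    L
a=5:    W    L    W    W    W    L    W
Cells with no legal move (terminal, hence L): (0,0), (1,0), (2,0), (3,0).
The remaining L cells, each justified by listing all of its moves:
(0,4): moves to (0,3)(W), (0,2)(W), (0,1)(W); every one is W ⇒ L
(1,4): moves to (1,3)(W), (1,2)(W), (1,1)(W), (0,3)(W); every one is W ⇒ L
(2,4): moves to (2,3)(W), (2,2)(W), (2,1)(W), (1,3)(W); every one is W ⇒ L
(3,4): moves to (3,3)(W), (3,2)(W), (3,1)(W), (2,3)(W); every one is W ⇒ L
(4,2): moves to (0,2)(W), (4,1)(W), (4,0)(W), (3,1)(W); every one is W ⇒ L
(4,6): moves to (0,6)(W), (4,5)(W), (4,4)(W), (4,3)(W), (3,5)(W); every one is W ⇒ L
(5,1): moves to (1,1)(W), (5,0)(W), (4,0)(W); every one is W ⇒ L
(5,5): moves to (1,5)(W), (5,4)(W), (5,3)(W), (5,2)(W), (4,4)(W); every one is W ⇒ L
Every other cell has at least one move into one of the L cells above, so it is W.
L cells per row: a=0: 2, a=1: 2, a=2: 2, a=3: 2, a=4: 2, a=5: 2; total 12.

12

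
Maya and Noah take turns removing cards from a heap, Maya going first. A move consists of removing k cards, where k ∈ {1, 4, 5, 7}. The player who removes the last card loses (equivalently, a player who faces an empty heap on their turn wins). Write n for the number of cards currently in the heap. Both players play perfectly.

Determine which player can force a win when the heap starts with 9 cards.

Classify positions by backward induction: terminal positions (no move available) are W. From any other position, the mover wins iff some move reaches an L.
n=0: no move; the opponent has just taken the last card and therefore loses → W
n=1: →0(W) only, which is W, so L
n=2: →1(L), so W
n=3: →2(W) only, which is W, so L
n=4: →3(L), so W
n=5: →1(L), so W
n=6: →1(L), so W
n=7: →3(L), so W
n=8: →3(L), so W
n=9: →8(W), 5(W), 4(W), 2(W) — all W, so L
The starting position 9 is L: whatever Maya does, the opponent receives a W position.

Noah wins.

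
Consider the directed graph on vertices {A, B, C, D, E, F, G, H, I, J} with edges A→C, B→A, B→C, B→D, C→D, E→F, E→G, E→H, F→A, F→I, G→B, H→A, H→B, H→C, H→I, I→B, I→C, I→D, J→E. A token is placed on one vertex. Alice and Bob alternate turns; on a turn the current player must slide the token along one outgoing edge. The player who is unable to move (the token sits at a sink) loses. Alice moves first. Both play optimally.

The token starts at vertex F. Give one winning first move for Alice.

Move to A.

Build the W/L table. Terminal = L. A non-terminal position is W if it has a move to some L; otherwise it is L.
Every edge goes from a vertex to one that appears earlier in the order D, C, A, B, I, F, H, G, E, J, so processing vertices in that order labels each vertex after all of its successors.
D: no outgoing edge → L
C: →D(L), so W
A: →C(W) only, which is W, so L
B: →A(L), so W
I: →D(L), so W
F: →A(L), so W
H: →A(L), so W
G: →B(W) only, which is W, so L
E: →G(L), so W
J: →E(W) only, which is W, so L
From F, the L positions reachable in one move are: A.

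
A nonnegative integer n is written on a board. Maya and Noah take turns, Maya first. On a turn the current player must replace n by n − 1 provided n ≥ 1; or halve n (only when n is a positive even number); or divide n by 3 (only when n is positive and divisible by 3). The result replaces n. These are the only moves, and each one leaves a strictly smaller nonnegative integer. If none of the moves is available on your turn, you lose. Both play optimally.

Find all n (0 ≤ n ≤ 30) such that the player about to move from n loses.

Build the W/L table. Terminal = L. A non-terminal position is W if it has a move to some L; otherwise it is L.
n=0: no move → L
n=1: can move to 0, which is L ⇒ W
n=2: the only move is to 1(W), a W ⇒ L
n=3: can move to 2, which is L ⇒ W
n=4: can move to 2, which is L ⇒ W
n=5: the only move is to 4(W), a W ⇒ L
n=6: can move to 2, which is L ⇒ W
n=7: the only move is to 6(W), a W ⇒ L
n=8: can move to 7, which is L ⇒ W
n=9: moves to 3(W), 8(W); every one is W ⇒ L
n=10: can move to 5, which is L ⇒ W
n=11: the only move is to 10(W), a W ⇒ L
n=12: can move to 11, which is L ⇒ W
n=13: the only move is to 12(W), a W ⇒ L
n=14: can move to 7, which is L ⇒ W
n=15: can move to 5, which is L ⇒ W
n=16: moves to 8(W), 15(W); every one is W ⇒ L
n=17: can move to 16, which is L ⇒ W
n=18: can move to 9, which is L ⇒ W
n=19: the only move is to 18(W), a W ⇒ L
n=20: can move to 19, which is L ⇒ W
n=21: can move to 7, which is L ⇒ W
n=22: can move to 11, which is L ⇒ W
n=23: the only move is to 22(W), a W ⇒ L
n=24: can move to 23, which is L ⇒ W
n=25: the only move is to 24(W), a W ⇒ L
n=26: can move to 13, which is L ⇒ W
n=27: can move to 9, which is L ⇒ W
n=28: moves to 14(W), 27(W); every one is W ⇒ L
n=29: can move to 28, which is L ⇒ W
n=30: moves to 10(W), 15(W), 29(W); every one is W ⇒ L
The losing starting values of n are exactly the entries labelled L in this table (13 of them).

0, 2, 5, 7, 9, 11, 13, 16, 19, 23, 25, 28, 30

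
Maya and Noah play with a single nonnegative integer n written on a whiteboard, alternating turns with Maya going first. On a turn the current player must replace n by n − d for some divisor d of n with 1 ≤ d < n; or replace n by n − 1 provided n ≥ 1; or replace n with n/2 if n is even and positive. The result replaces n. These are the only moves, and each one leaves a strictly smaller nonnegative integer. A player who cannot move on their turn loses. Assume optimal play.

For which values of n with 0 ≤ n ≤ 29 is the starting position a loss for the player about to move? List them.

0, 2, 5, 7, 9, 11, 13, 15, 17, 19, 21, 23, 25, 27, 29

Work bottom-up. With no move the player to move loses. Otherwise the position is W if at least one move leads to an L position for the opponent, and L if every move leads to a W.
n=0: no move → L
n=1: →0(L), so W
n=2: →1(W) only, which is W, so L
n=3: →2(L), so W
n=4: →2(L), so W
n=5: →4(W) only, which is W, so L
n=6: →5(L), so W
n=7: →6(W) only, which is W, so L
n=8: →7(L), so W
n=9: →6(W), 8(W) — all W, so L
n=10: →5(L), so W
n=11: →10(W) only, which is W, so L
n=12: →9(L), so W
n=13: →12(W) only, which is W, so L
n=14: →7(L), so W
n=15: →10(W), 12(W), 14(W) — all W, so L
n=16: →15(L), so W
n=17: →16(W) only, which is W, so L
n=18: →9(L), so W
n=19: →18(W) only, which is W, so L
n=20: →15(L), so W
n=21: →14(W), 18(W), 20(W) — all W, so L
n=22: →11(L), so W
n=23: →22(W) only, which is W, so L
n=24: →21(L), so W
n=25: →20(W), 24(W) — all W, so L
n=26: →13(L), so W
n=27: →18(W), 24(W), 26(W) — all W, so L
n=28: →21(L), so W
n=29: →28(W) only, which is W, so L
The losing starting values of n are exactly the entries labelled L in this table (15 of them).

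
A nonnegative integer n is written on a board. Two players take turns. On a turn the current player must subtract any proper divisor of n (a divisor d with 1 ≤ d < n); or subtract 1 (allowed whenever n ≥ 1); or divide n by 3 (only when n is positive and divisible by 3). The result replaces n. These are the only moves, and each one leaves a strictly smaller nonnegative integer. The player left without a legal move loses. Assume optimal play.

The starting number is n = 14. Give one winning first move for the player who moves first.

Build the W/L table. Terminal = L. A non-terminal position is W if it has a move to some L; otherwise it is L.
n=0: no move → L
n=1: →0(L), so W
n=2: →1(W) only, which is W, so L
n=3: →2(L), so W
n=4: →2(L), so W
n=5: →4(W) only, which is W, so L
n=6: →2(L), so W
n=7: →6(W) only, which is W, so L
n=8: →7(L), so W
n=9: →3(W), 6(W), 8(W) — all W, so L
n=10: →5(L), so W
n=11: →10(W) only, which is W, so L
n=12: →9(L), so W
n=13: →12(W) only, which is W, so L
n=14: →7(L), so W
From 14, the L positions reachable in one move are: 7, 13. Any move reaching one of these is winning.

Move to 7.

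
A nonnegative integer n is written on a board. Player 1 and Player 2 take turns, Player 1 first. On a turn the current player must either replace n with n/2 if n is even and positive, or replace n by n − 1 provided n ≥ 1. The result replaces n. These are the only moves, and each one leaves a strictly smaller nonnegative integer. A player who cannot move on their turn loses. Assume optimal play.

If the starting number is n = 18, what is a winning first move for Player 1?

Compute win/loss labels from the base case upward. A position with no move is L. Any other position is W if it can reach an L in one move, else L.
n=0: no move → L
n=1: W (go to 0, an L position)
n=2: L (sole option 1(W) is W)
n=3: W (go to 2, an L position)
n=4: W (go to 2, an L position)
n=5: L (sole option 4(W) is W)
n=6: W (go to 5, an L position)
n=7: L (sole option 6(W) is W)
n=8: W (go to 7, an L position)
n=9: L (sole option 8(W) is W)
n=10: W (go to 5, an L position)
n=11: L (sole option 10(W) is W)
n=12: W (go to 11, an L position)
n=13: L (sole option 12(W) is W)
n=14: W (go to 7, an L position)
n=15: L (sole option 14(W) is W)
n=16: W (go to 15, an L position)
n=17: L (sole option 16(W) is W)
n=18: W (go to 9, an L position)
From 18, the L positions reachable in one move are: 9, 17. Any move reaching one of these is winning.

Move to 9.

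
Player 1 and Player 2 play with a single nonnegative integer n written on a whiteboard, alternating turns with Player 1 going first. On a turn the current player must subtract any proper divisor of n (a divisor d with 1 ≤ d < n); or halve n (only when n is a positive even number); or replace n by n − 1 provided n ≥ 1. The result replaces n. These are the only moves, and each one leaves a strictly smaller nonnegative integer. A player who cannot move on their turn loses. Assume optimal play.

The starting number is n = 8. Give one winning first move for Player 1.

Move to 7.

Compute win/loss labels from the base case upward. A position with no move is L. Any other position is W if it can reach an L in one move, else L.
n=0: no move → L
n=1: →0(L), so W
n=2: →1(W) only, which is W, so L
n=3: →2(L), so W
n=4: →2(L), so W
n=5: →4(W) only, which is W, so L
n=6: →5(L), so W
n=7: →6(W) only, which is W, so L
n=8: →7(L), so W
From 8, the L positions reachable in one move are: 7.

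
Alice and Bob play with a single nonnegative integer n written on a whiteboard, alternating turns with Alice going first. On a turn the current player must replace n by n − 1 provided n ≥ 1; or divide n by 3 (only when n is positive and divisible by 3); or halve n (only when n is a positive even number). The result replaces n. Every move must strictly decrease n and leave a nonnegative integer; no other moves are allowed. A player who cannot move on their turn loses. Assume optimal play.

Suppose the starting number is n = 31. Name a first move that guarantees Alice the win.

Move to 30.

Positions with no move are L. A position that does have a move is losing for the player to move precisely when every available move leads to a winning position for the opponent. Fill in the labels:
n=0: no move → L
n=1: →0(L), so W
n=2: →1(W) only, which is W, so L
n=3: →2(L), so W
n=4: →2(L), so W
n=5: →4(W) only, which is W, so L
n=6: →2(L), so W
n=7: →6(W) only, which is W, so L
n=8: →7(L), so W
n=9: →3(W), 8(W) — all W, so L
n=10: →5(L), so W
n=11: →10(W) only, which is W, so L
n=12: →11(L), so W
n=13: →12(W) only, which is W, so L
n=14: →7(L), so W
n=15: →5(L), so W
n=16: →8(W), 15(W) — all W, so L
n=17: →16(L), so W
n=18: →9(L), so W
n=19: →18(W) only, which is W, so L
n=20: →19(L), so W
n=21: →7(L), so W
n=22: →11(L), so W
n=23: →22(W) only, which is W, so L
n=24: →23(L), so W
n=25: →24(W) only, which is W, so L
n=26: →13(L), so W
n=27: →9(L), so W
n=28: →14(W), 27(W) — all W, so L
n=29: →28(L), so W
n=30: →10(W), 15(W), 29(W) — all W, so L
n=31: →30(L), so W
From 31, the L positions reachable in one move are: 30.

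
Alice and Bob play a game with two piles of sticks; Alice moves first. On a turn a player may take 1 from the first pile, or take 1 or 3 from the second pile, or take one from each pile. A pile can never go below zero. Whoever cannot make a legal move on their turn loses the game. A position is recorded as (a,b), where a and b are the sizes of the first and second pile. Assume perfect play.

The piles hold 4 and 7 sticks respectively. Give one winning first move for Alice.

Compute win/loss labels from the base case upward. A position with no move is L. Any other position is W if it can reach an L in one move, else L.
No move ever increases a pile, so every position that can arise here has a ≤ 4 and b ≤ 7; it is enough to label the cells with 0 ≤ a ≤ 4 and 0 ≤ b ≤ 7.
Every move lowers a or b (never raises either), so fill the grid row by row in increasing a, and left to right within a row: each cell's successors are then already labelled.
      b=0  b=1  b=2  b=3  b=4  b=5  b=6  b=7
a=0:    L    W    L    W    L    W    L    W
a=1:    W    W    W    W    W    W    W    W
a=2:    L    W    L    W    L    W    L    W
a=3:    W    W    W    W    W    W    W    W
a=4:    L    W    L    W    L    W    L    W
Cells with no legal move (terminal, hence L): (0,0).
The remaining L cells, each justified by listing all of its moves:
(0,2): L (sole option (0,1)(W) is W)
(0,4): L (options (0,3)(W), (0,1)(W) are all W)
(0,6): L (options (0,5)(W), (0,3)(W) are all W)
(2,0): L (sole option (1,0)(W) is W)
(2,2): L (options (1,2)(W), (2,1)(W), (1,1)(W) are all W)
(2,4): L (options (1,4)(W), (2,3)(W), (2,1)(W), (1,3)(W) are all W)
(2,6): L (options (1,6)(W), (2,5)(W), (2,3)(W), (1,5)(W) are all W)
(4,0): L (sole option (3,0)(W) is W)
(4,2): L (options (3,2)(W), (4,1)(W), (3,1)(W) are all W)
(4,4): L (options (3,4)(W), (4,3)(W), (4,1)(W), (3,3)(W) are all W)
(4,6): L (options (3,6)(W), (4,5)(W), (4,3)(W), (3,5)(W) are all W)
Every other cell has at least one move into one of the L cells above, so it is W.
From (4,7), the L positions reachable in one move are: (4,6), (4,4). Any move reaching one of these is winning.

Move to (4,6).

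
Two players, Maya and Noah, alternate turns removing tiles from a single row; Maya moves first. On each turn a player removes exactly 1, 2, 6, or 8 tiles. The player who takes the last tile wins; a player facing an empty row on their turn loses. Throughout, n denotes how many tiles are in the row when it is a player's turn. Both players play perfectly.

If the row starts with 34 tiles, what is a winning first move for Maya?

Classify positions by backward induction: terminal positions (no move available) are L. From any other position, the mover wins iff some move reaches an L.
n=0: no move → L
n=1: reaches L-position 0 → W
n=2: reaches L-position 0 → W
n=3: only reaches 2(W), 1(W), all W → L
n=4: reaches L-position 3 → W
n=5: reaches L-position 3 → W
n=6: reaches L-position 0 → W
n=7: only reaches 6(W), 5(W), 1(W), all W → L
n=8: reaches L-position 7 → W
n=9: reaches L-position 7 → W
n=10: only reaches 9(W), 8(W), 4(W), 2(W), all W → L
n=11: reaches L-position 10 → W
n=12: reaches L-position 10 → W
n=13: reaches L-position 7 → W
n=14: only reaches 13(W), 12(W), 8(W), 6(W), all W → L
n=15: reaches L-position 14 → W
n=16: reaches L-position 14 → W
n=17: only reaches 16(W), 15(W), 11(W), 9(W), all W → L
n=18: reaches L-position 17 → W
n=19: reaches L-position 17 → W
n=20: reaches L-position 14 → W
n=21: only reaches 20(W), 19(W), 15(W), 13(W), all W → L
n=22: reaches L-position 21 → W
n=23: reaches L-position 21 → W
n=24: only reaches 23(W), 22(W), 18(W), 16(W), all W → L
n=25: reaches L-position 24 → W
n=26: reaches L-position 24 → W
n=27: reaches L-position 21 → W
n=28: only reaches 27(W), 26(W), 22(W), 20(W), all W → L
n=29: reaches L-position 28 → W
n=30: reaches L-position 28 → W
n=31: only reaches 30(W), 29(W), 25(W), 23(W), all W → L
n=32: reaches L-position 31 → W
n=33: reaches L-position 31 → W
n=34: reaches L-position 28 → W
From 34, the L positions reachable in one move are: 28.

Remove 6, leaving 28.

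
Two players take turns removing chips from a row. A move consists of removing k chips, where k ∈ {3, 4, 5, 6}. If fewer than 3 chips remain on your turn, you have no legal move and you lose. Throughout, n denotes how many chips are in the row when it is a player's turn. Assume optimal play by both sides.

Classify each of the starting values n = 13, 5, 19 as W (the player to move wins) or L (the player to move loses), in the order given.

13: W, 5: W, 19: L

Label each position W (a win for the player to move) or L (a loss). A position with no legal move is L; any other position is W exactly when some move reaches an L, and L when every move reaches a W.
n=0: no move → L
n=1: no move → L
n=2: no move → L
n=3: →0(L), so W
n=4: →1(L), so W
n=5: →2(L), so W
n=6: →2(L), so W
n=7: →2(L), so W
n=8: →2(L), so W
n=9: →6(W), 5(W), 4(W), 3(W) — all W, so L
n=10: →7(W), 6(W), 5(W), 4(W) — all W, so L
n=11: →8(W), 7(W), 6(W), 5(W) — all W, so L
n=12: →9(L), so W
n=13: →10(L), so W
n=14: →11(L), so W
n=15: →11(L), so W
n=16: →11(L), so W
n=17: →11(L), so W
n=18: →15(W), 14(W), 13(W), 12(W) — all W, so L
n=19: →16(W), 15(W), 14(W), 13(W) — all W, so L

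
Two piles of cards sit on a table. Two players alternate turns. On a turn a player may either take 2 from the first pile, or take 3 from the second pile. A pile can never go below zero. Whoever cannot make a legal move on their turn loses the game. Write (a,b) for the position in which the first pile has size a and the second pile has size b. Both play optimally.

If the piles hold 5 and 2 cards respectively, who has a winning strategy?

Use the standard recursion: the mover loses at a terminal position; elsewhere, the mover wins exactly when some move hands the opponent an L position.
No move ever increases a pile, so every position that can arise here has a ≤ 5 and b ≤ 2; it is enough to label the cells with 0 ≤ a ≤ 5 and 0 ≤ b ≤ 2.
Every move lowers a or b (never raises either), so fill the grid row by row in increasing a, and left to right within a row: each cell's successors are then already labelled.
      b=0  b=1  b=2
a=0:    L    L    L
a=1:    L    L    L
a=2:    W    W    W
a=3:    W    W    W
a=4:    L    L    L
a=5:    L    L    L
Cells with no legal move (terminal, hence L): (0,0), (0,1), (0,2), (1,0), (1,1), (1,2).
The remaining L cells, each justified by listing all of its moves:
(4,0): the only move is to (2,0)(W), a W ⇒ L
(4,1): the only move is to (2,1)(W), a W ⇒ L
(4,2): the only move is to (2,2)(W), a W ⇒ L
(5,0): the only move is to (3,0)(W), a W ⇒ L
(5,1): the only move is to (3,1)(W), a W ⇒ L
(5,2): the only move is to (3,2)(W), a W ⇒ L
Every other cell has at least one move into one of the L cells above, so it is W.
Every move from (5,2) reaches a W position, so the mover loses.

The second player wins.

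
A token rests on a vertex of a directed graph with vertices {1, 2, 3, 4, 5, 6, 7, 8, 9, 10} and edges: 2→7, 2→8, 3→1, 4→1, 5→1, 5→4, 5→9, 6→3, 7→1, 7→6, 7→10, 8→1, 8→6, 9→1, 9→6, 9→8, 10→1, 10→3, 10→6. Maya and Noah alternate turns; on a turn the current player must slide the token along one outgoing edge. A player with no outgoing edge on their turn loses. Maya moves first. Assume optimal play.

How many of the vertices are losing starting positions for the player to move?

Compute win/loss labels from the base case upward. A position with no move is L. Any other position is W if it can reach an L in one move, else L.
Every edge goes from a vertex to one that appears earlier in the order 1, 3, 6, 10, 7, 8, 9, 4, 5, 2, so processing vertices in that order labels each vertex after all of its successors.
1: no outgoing edge → L
3: reaches L-position 1 → W
6: only reaches 3(W), which is W → L
10: reaches L-position 6 → W
7: reaches L-position 6 → W
8: reaches L-position 6 → W
9: reaches L-position 6 → W
4: reaches L-position 1 → W
5: reaches L-position 1 → W
2: only reaches 8(W), 7(W), all W → L
The L vertices are 1, 2, 6; that is 3 in all.

3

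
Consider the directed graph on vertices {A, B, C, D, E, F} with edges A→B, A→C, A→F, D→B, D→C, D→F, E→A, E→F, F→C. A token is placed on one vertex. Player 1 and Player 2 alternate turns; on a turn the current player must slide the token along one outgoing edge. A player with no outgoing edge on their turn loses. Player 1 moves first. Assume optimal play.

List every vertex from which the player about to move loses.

B, C, E

Work bottom-up. With no move the player to move loses. Otherwise the position is W if at least one move leads to an L position for the opponent, and L if every move leads to a W.
Every edge goes from a vertex to one that appears earlier in the order B, C, F, A, E, D, so processing vertices in that order labels each vertex after all of its successors.
B: no outgoing edge → L
C: no outgoing edge → L
F: can move to C, which is L ⇒ W
A: can move to C, which is L ⇒ W
E: moves to A(W), F(W); every one is W ⇒ L
D: can move to C, which is L ⇒ W
Reading off the rows marked L gives the requested list; there are 3 such vertices.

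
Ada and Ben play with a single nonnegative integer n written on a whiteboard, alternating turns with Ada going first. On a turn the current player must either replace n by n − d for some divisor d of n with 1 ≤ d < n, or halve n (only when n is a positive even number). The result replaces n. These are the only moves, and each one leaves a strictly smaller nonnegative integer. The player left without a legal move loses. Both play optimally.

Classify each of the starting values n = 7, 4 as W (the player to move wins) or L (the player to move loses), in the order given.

Build the W/L table. Terminal = L. A non-terminal position is W if it has a move to some L; otherwise it is L.
n=0: no move → L
n=1: no move → L
n=2: reaches L-position 1 → W
n=3: only reaches 2(W), which is W → L
n=4: reaches L-position 3 → W
n=5: only reaches 4(W), which is W → L
n=6: reaches L-position 3 → W
n=7: only reaches 6(W), which is W → L

7: L, 4: W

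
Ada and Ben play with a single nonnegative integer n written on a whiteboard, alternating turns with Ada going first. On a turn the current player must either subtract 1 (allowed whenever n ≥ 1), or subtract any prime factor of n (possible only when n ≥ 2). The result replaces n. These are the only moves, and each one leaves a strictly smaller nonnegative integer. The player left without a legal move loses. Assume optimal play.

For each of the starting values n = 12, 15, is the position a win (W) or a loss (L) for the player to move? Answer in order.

12: L, 15: W

Classify positions by backward induction: terminal positions (no move available) are L. From any other position, the mover wins iff some move reaches an L.
n=0: no move → L
n=1: →0(L), so W
n=2: →0(L), so W
n=3: →0(L), so W
n=4: →2(W), 3(W) — all W, so L
n=5: →0(L), so W
n=6: →4(L), so W
n=7: →0(L), so W
n=8: →6(W), 7(W) — all W, so L
n=9: →8(L), so W
n=10: →8(L), so W
n=11: →0(L), so W
n=12: →9(W), 10(W), 11(W) — all W, so L
n=13: →0(L), so W
n=14: →12(L), so W
n=15: →12(L), so W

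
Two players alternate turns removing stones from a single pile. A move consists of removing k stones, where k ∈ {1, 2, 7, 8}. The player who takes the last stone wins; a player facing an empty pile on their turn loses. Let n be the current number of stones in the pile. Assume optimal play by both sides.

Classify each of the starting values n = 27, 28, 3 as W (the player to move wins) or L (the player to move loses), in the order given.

Compute win/loss labels from the base case upward. A position with no move is L. Any other position is W if it can reach an L in one move, else L.
n=0: no move → L
n=1: can move to 0, which is L ⇒ W
n=2: can move to 0, which is L ⇒ W
n=3: moves to 2(W), 1(W); every one is W ⇒ L
n=4: can move to 3, which is L ⇒ W
n=5: can move to 3, which is L ⇒ W
n=6: moves to 5(W), 4(W); every one is W ⇒ L
n=7: can move to 6, which is L ⇒ W
n=8: can move to 6, which is L ⇒ W
n=9: moves to 8(W), 7(W), 2(W), 1(W); every one is W ⇒ L
n=10: can move to 9, which is L ⇒ W
n=11: can move to 9, which is L ⇒ W
n=12: moves to 11(W), 10(W), 5(W), 4(W); every one is W ⇒ L
n=13: can move to 12, which is L ⇒ W
n=14: can move to 12, which is L ⇒ W
n=15: moves to 14(W), 13(W), 8(W), 7(W); every one is W ⇒ L
n=16: can move to 15, which is L ⇒ W
n=17: can move to 15, which is L ⇒ W
n=18: moves to 17(W), 16(W), 11(W), 10(W); every one is W ⇒ L
n=19: can move to 18, which is L ⇒ W
n=20: can move to 18, which is L ⇒ W
n=21: moves to 20(W), 19(W), 14(W), 13(W); every one is W ⇒ L
n=22: can move to 21, which is L ⇒ W
n=23: can move to 21, which is L ⇒ W
n=24: moves to 23(W), 22(W), 17(W), 16(W); every one is W ⇒ L
n=25: can move to 24, which is L ⇒ W
n=26: can move to 24, which is L ⇒ W
n=27: moves to 26(W), 25(W), 20(W), 19(W); every one is W ⇒ L
n=28: can move to 27, which is L ⇒ W

27: L, 28: W, 3: L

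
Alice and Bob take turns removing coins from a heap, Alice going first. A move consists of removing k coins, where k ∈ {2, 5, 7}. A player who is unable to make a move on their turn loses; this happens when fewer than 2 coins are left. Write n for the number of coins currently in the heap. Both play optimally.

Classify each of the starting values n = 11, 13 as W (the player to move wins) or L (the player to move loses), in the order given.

Work bottom-up. With no move the player to move loses. Otherwise the position is W if at least one move leads to an L position for the opponent, and L if every move leads to a W.
n=0: no move → L
n=1: no move → L
n=2: can move to 0, which is L ⇒ W
n=3: can move to 1, which is L ⇒ W
n=4: the only move is to 2(W), a W ⇒ L
n=5: can move to 0, which is L ⇒ W
n=6: can move to 4, which is L ⇒ W
n=7: can move to 0, which is L ⇒ W
n=8: can move to 1, which is L ⇒ W
n=9: can move to 4, which is L ⇒ W
n=10: moves to 8(W), 5(W), 3(W); every one is W ⇒ L
n=11: can move to 4, which is L ⇒ W
n=12: can move to 10, which is L ⇒ W
n=13: moves to 11(W), 8(W), 6(W); every one is W ⇒ L

11: W, 13: L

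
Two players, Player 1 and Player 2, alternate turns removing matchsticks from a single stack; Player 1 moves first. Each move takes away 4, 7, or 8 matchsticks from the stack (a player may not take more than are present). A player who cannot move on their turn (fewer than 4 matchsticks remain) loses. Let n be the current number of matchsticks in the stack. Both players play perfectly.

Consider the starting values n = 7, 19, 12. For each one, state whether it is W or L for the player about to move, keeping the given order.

7: W, 19: W, 12: L

Classify positions by backward induction: terminal positions (no move available) are L. From any other position, the mover wins iff some move reaches an L.
n=0: no move → L
n=1: no move → L
n=2: no move → L
n=3: no move → L
n=4: →0(L), so W
n=5: →1(L), so W
n=6: →2(L), so W
n=7: →3(L), so W
n=8: →1(L), so W
n=9: →2(L), so W
n=10: →3(L), so W
n=11: →3(L), so W
n=12: →8(W), 5(W), 4(W) — all W, so L
n=13: →9(W), 6(W), 5(W) — all W, so L
n=14: →10(W), 7(W), 6(W) — all W, so L
n=15: →11(W), 8(W), 7(W) — all W, so L
n=16: →12(L), so W
n=17: →13(L), so W
n=18: →14(L), so W
n=19: →15(L), so W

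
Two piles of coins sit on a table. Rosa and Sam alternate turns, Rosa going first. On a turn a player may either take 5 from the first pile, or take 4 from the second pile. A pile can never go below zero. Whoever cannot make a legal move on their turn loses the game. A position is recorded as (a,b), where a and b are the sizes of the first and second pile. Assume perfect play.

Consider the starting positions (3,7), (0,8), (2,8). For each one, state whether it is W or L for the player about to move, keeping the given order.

Work bottom-up. With no move the player to move loses. Otherwise the position is W if at least one move leads to an L position for the opponent, and L if every move leads to a W.
No move ever increases a pile, so every position that can arise here has a ≤ 3 and b ≤ 8; it is enough to label the cells with 0 ≤ a ≤ 3 and 0 ≤ b ≤ 8.
Every move lowers a or b (never raises either), so fill the grid row by row in increasing a, and left to right within a row: each cell's successors are then already labelled.
      b=0  b=1  b=2  b=3  b=4  b=5  b=6  b=7  b=8
a=0:    L    L    L    L    W    W    W    W    L
a=1:    L    L    L    L    W    W    W    W    L
a=2:    L    L    L    L    W    W    W    W    L
a=3:    L    L    L    L    W    W    W    W    L
Cells with no legal move (terminal, hence L): (0,0), (0,1), (0,2), (0,3), (1,0), (1,1), (1,2), (1,3), (2,0), (2,1), (2,2), (2,3), (3,0), (3,1), (3,2), (3,3).
The remaining L cells, each justified by listing all of its moves:
(0,8): the only move is to (0,4)(W), a W ⇒ L
(1,8): the only move is to (1,4)(W), a W ⇒ L
(2,8): the only move is to (2,4)(W), a W ⇒ L
(3,8): the only move is to (3,4)(W), a W ⇒ L
Every other cell has at least one move into one of the L cells above, so it is W.
(3,7): the move to (3,3) reaches an L cell, so W
(0,8): one of the L cells justified above, so L
(2,8): one of the L cells justified above, so L

(3,7): W, (0,8): L, (2,8): L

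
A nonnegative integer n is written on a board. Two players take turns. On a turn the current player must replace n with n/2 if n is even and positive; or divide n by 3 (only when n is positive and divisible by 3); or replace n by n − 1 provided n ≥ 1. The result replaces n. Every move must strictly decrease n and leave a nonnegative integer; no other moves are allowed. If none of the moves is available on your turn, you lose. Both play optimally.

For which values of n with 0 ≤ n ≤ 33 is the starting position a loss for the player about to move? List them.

Use the standard recursion: the mover loses at a terminal position; elsewhere, the mover wins exactly when some move hands the opponent an L position.
n=0: no move → L
n=1: reaches L-position 0 → W
n=2: only reaches 1(W), which is W → L
n=3: reaches L-position 2 → W
n=4: reaches L-position 2 → W
n=5: only reaches 4(W), which is W → L
n=6: reaches L-position 2 → W
n=7: only reaches 6(W), which is W → L
n=8: reaches L-position 7 → W
n=9: only reaches 3(W), 8(W), all W → L
n=10: reaches L-position 5 → W
n=11: only reaches 10(W), which is W → L
n=12: reaches L-position 11 → W
n=13: only reaches 12(W), which is W → L
n=14: reaches L-position 7 → W
n=15: reaches L-position 5 → W
n=16: only reaches 8(W), 15(W), all W → L
n=17: reaches L-position 16 → W
n=18: reaches L-position 9 → W
n=19: only reaches 18(W), which is W → L
n=20: reaches L-position 19 → W
n=21: reaches L-position 7 → W
n=22: reaches L-position 11 → W
n=23: only reaches 22(W), which is W → L
n=24: reaches L-position 23 → W
n=25: only reaches 24(W), which is W → L
n=26: reaches L-position 13 → W
n=27: reaches L-position 9 → W
n=28: only reaches 14(W), 27(W), all W → L
n=29: reaches L-position 28 → W
n=30: only reaches 10(W), 15(W), 29(W), all W → L
n=31: reaches L-position 30 → W
n=32: reaches L-position 16 → W
n=33: reaches L-position 11 → W
Reading off the rows marked L gives the requested list; there are 13 such values of n.

0, 2, 5, 7, 9, 11, 13, 16, 19, 23, 25, 28, 30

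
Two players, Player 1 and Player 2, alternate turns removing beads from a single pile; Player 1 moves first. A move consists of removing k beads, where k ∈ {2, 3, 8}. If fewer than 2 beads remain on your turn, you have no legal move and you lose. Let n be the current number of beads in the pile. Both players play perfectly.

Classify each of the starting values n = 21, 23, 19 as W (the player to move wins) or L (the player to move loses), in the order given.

Use the standard recursion: the mover loses at a terminal position; elsewhere, the mover wins exactly when some move hands the opponent an L position.
n=0: no move → L
n=1: no move → L
n=2: →0(L), so W
n=3: →1(L), so W
n=4: →1(L), so W
n=5: →3(W), 2(W) — all W, so L
n=6: →4(W), 3(W) — all W, so L
n=7: →5(L), so W
n=8: →6(L), so W
n=9: →6(L), so W
n=10: →8(W), 7(W), 2(W) — all W, so L
n=11: →9(W), 8(W), 3(W) — all W, so L
n=12: →10(L), so W
n=13: →11(L), so W
n=14: →11(L), so W
n=15: →13(W), 12(W), 7(W) — all W, so L
n=16: →14(W), 13(W), 8(W) — all W, so L
n=17: →15(L), so W
n=18: →16(L), so W
n=19: →16(L), so W
n=20: →18(W), 17(W), 12(W) — all W, so L
n=21: →19(W), 18(W), 13(W) — all W, so L
n=22: →20(L), so W
n=23: →21(L), so W

21: L, 23: W, 19: W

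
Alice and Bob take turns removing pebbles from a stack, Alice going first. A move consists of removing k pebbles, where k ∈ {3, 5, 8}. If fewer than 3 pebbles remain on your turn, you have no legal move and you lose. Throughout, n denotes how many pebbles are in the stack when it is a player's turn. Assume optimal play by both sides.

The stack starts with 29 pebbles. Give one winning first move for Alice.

Work bottom-up. With no move the player to move loses. Otherwise the position is W if at least one move leads to an L position for the opponent, and L if every move leads to a W.
n=0: no move → L
n=1: no move → L
n=2: no move → L
n=3: can move to 0, which is L ⇒ W
n=4: can move to 1, which is L ⇒ W
n=5: can move to 2, which is L ⇒ W
n=6: can move to 1, which is L ⇒ W
n=7: can move to 2, which is L ⇒ W
n=8: can move to 0, which is L ⇒ W
n=9: can move to 1, which is L ⇒ W
n=10: can move to 2, which is L ⇒ W
n=11: moves to 8(W), 6(W), 3(W); every one is W ⇒ L
n=12: moves to 9(W), 7(W), 4(W); every one is W ⇒ L
n=13: moves to 10(W), 8(W), 5(W); every one is W ⇒ L
n=14: can move to 11, which is L ⇒ W
n=15: can move to 12, which is L ⇒ W
n=16: can move to 13, which is L ⇒ W
n=17: can move to 12, which is L ⇒ W
n=18: can move to 13, which is L ⇒ W
n=19: can move to 11, which is L ⇒ W
n=20: can move to 12, which is L ⇒ W
n=21: can move to 13, which is L ⇒ W
n=22: moves to 19(W), 17(W), 14(W); every one is W ⇒ L
n=23: moves to 20(W), 18(W), 15(W); every one is W ⇒ L
n=24: moves to 21(W), 19(W), 16(W); every one is W ⇒ L
n=25: can move to 22, which is L ⇒ W
n=26: can move to 23, which is L ⇒ W
n=27: can move to 24, which is L ⇒ W
n=28: can move to 23, which is L ⇒ W
n=29: can move to 24, which is L ⇒ W
From 29, the L positions reachable in one move are: 24.

Remove 5, leaving 24.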